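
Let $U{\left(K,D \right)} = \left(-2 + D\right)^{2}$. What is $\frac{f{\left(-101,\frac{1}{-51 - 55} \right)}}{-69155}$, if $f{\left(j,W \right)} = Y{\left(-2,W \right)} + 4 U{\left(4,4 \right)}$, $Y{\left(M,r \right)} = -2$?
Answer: $- \frac{14}{69155} \approx -0.00020244$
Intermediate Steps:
$f{\left(j,W \right)} = 14$ ($f{\left(j,W \right)} = -2 + 4 \left(-2 + 4\right)^{2} = -2 + 4 \cdot 2^{2} = -2 + 4 \cdot 4 = -2 + 16 = 14$)
$\frac{f{\left(-101,\frac{1}{-51 - 55} \right)}}{-69155} = \frac{14}{-69155} = 14 \left(- \frac{1}{69155}\right) = - \frac{14}{69155}$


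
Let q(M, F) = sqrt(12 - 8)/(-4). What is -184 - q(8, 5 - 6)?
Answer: -367/2 ≈ -183.50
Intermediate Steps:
q(M, F) = -1/2 (q(M, F) = sqrt(4)*(-1/4) = 2*(-1/4) = -1/2)
-184 - q(8, 5 - 6) = -184 - 1*(-1/2) = -184 + 1/2 = -367/2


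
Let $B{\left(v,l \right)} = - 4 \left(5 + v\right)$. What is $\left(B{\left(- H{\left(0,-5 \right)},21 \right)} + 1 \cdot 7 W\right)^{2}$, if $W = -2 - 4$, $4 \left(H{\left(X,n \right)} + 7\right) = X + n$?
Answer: $9025$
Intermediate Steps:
$H{\left(X,n \right)} = -7 + \frac{X}{4} + \frac{n}{4}$ ($H{\left(X,n \right)} = -7 + \frac{X + n}{4} = -7 + \left(\frac{X}{4} + \frac{n}{4}\right) = -7 + \frac{X}{4} + \frac{n}{4}$)
$W = -6$
$B{\left(v,l \right)} = -20 - 4 v$
$\left(B{\left(- H{\left(0,-5 \right)},21 \right)} + 1 \cdot 7 W\right)^{2} = \left(\left(-20 - 4 \left(- (-7 + \frac{1}{4} \cdot 0 + \frac{1}{4} \left(-5\right))\right)\right) + 1 \cdot 7 \left(-6\right)\right)^{2} = \left(\left(-20 - 4 \left(- (-7 + 0 - \frac{5}{4})\right)\right) + 7 \left(-6\right)\right)^{2} = \left(\left(-20 - 4 \left(\left(-1\right) \left(- \frac{33}{4}\right)\right)\right) - 42\right)^{2} = \left(\left(-20 - 33\right) - 42\right)^{2} = \left(-53 - 42\right)^{2} = \left(-95\right)^{2} = 9025$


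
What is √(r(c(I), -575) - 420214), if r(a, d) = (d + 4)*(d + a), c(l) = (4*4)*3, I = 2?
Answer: I*√119297 ≈ 345.39*I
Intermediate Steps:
c(l) = 48 (c(l) = 16*3 = 48)
r(a, d) = (4 + d)*(a + d)
√(r(c(I), -575) - 420214) = √(((-575)² + 4*48 + 4*(-575) + 48*(-575)) - 420214) = √((330625 + 192 - 2300 - 27600) - 420214) = √(300917 - 420214) = √(-119297) = I*√119297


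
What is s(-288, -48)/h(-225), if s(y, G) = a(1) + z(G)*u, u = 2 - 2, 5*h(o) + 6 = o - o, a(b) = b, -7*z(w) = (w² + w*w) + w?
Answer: -⅚ ≈ -0.83333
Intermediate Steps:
z(w) = -2*w²/7 - w/7 (z(w) = -((w² + w*w) + w)/7 = -((w² + w²) + w)/7 = -(2*w² + w)/7 = -(w + 2*w²)/7 = -2*w²/7 - w/7)
h(o) = -6/5 (h(o) = -6/5 + (o - o)/5 = -6/5 + (⅕)*0 = -6/5 + 0 = -6/5)
u = 0
s(y, G) = 1 (s(y, G) = 1 - G*(1 + 2*G)/7*0 = 1 + 0 = 1)
s(-288, -48)/h(-225) = 1/(-6/5) = 1*(-⅚) = -⅚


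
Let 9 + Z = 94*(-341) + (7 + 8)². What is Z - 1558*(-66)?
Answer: 70990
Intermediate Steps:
Z = -31838 (Z = -9 + (94*(-341) + (7 + 8)²) = -9 + (-32054 + 15²) = -9 + (-32054 + 225) = -9 - 31829 = -31838)
Z - 1558*(-66) = -31838 - 1558*(-66) = -31838 - 1*(-102828) = -31838 + 102828 = 70990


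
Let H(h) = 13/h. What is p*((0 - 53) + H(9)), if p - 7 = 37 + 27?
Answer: -32944/9 ≈ -3660.4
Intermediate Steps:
p = 71 (p = 7 + (37 + 27) = 7 + 64 = 71)
p*((0 - 53) + H(9)) = 71*((0 - 53) + 13/9) = 71*(-53 + 13*(⅑)) = 71*(-53 + 13/9) = 71*(-464/9) = -32944/9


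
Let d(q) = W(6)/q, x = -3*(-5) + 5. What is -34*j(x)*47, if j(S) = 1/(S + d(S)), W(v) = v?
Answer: -15980/203 ≈ -78.719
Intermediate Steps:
x = 20 (x = 15 + 5 = 20)
d(q) = 6/q
j(S) = 1/(S + 6/S)
-34*j(x)*47 = -680/(6 + 20**2)*47 = -680/(6 + 400)*47 = -680/406*47 = -34*10/203*47 = -340/203*47 = -15980/203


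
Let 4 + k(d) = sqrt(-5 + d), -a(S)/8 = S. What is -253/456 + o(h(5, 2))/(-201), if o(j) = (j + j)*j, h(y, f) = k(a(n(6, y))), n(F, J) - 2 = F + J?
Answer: 11321/30552 + 16*I*sqrt(109)/201 ≈ 0.37055 + 0.83107*I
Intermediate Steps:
n(F, J) = 2 + F + J (n(F, J) = 2 + (F + J) = 2 + F + J)
a(S) = -8*S
k(d) = -4 + sqrt(-5 + d)
h(y, f) = -4 + sqrt(-69 - 8*y) (h(y, f) = -4 + sqrt(-5 - 8*(2 + 6 + y)) = -4 + sqrt(-5 - 8*(8 + y)) = -4 + sqrt(-5 + (-64 - 8*y)) = -4 + sqrt(-69 - 8*y))
o(j) = 2*j**2 (o(j) = (2*j)*j = 2*j**2)
-253/456 + o(h(5, 2))/(-201) = -253/456 + (2*(-4 + sqrt(-69 - 8*5))**2)/(-201) = -253*1/456 + (2*(-4 + sqrt(-69 - 40))**2)*(-1/201) = -253/456 + (2*(-4 + sqrt(-109))**2)*(-1/201) = -253/456 + (2*(-4 + I*sqrt(109))**2)*(-1/201) = -253/456 - 2*(-4 + I*sqrt(109))**2/201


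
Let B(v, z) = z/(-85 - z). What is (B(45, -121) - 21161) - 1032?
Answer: -799069/36 ≈ -22196.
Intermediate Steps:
(B(45, -121) - 21161) - 1032 = (-1*(-121)/(85 - 121) - 21161) - 1032 = (-1*(-121)/(-36) - 21161) - 1032 = (-1*(-121)*(-1/36) - 21161) - 1032 = (-121/36 - 21161) - 1032 = -761917/36 - 1032 = -799069/36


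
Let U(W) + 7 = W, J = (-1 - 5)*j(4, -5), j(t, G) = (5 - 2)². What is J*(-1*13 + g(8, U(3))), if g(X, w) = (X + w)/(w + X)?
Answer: 648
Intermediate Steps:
j(t, G) = 9 (j(t, G) = 3² = 9)
J = -54 (J = (-1 - 5)*9 = -6*9 = -54)
U(W) = -7 + W
g(X, w) = 1 (g(X, w) = (X + w)/(X + w) = 1)
J*(-1*13 + g(8, U(3))) = -54*(-1*13 + 1) = -54*(-13 + 1) = -54*(-12) = 648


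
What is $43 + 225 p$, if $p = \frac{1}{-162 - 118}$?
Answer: $\frac{2363}{56} \approx 42.196$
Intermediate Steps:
$p = - \frac{1}{280}$ ($p = \frac{1}{-280} = - \frac{1}{280} \approx -0.0035714$)
$43 + 225 p = 43 + 225 \left(- \frac{1}{280}\right) = 43 - \frac{45}{56} = \frac{2363}{56}$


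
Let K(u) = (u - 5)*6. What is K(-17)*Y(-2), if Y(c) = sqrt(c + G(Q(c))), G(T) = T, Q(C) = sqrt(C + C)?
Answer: -132*sqrt(-2 + 2*I) ≈ -84.954 - 205.1*I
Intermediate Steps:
Q(C) = sqrt(2)*sqrt(C) (Q(C) = sqrt(2*C) = sqrt(2)*sqrt(C))
Y(c) = sqrt(c + sqrt(2)*sqrt(c))
K(u) = -30 + 6*u (K(u) = (-5 + u)*6 = -30 + 6*u)
K(-17)*Y(-2) = (-30 + 6*(-17))*sqrt(-2 + sqrt(2)*sqrt(-2)) = (-30 - 102)*sqrt(-2 + sqrt(2)*(I*sqrt(2))) = -132*sqrt(-2 + 2*I)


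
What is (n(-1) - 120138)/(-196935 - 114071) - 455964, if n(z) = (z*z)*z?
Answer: -141807419645/311006 ≈ -4.5596e+5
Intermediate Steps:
n(z) = z³ (n(z) = z²*z = z³)
(n(-1) - 120138)/(-196935 - 114071) - 455964 = ((-1)³ - 120138)/(-196935 - 114071) - 455964 = (-1 - 120138)/(-311006) - 455964 = -120139*(-1/311006) - 455964 = 120139/311006 - 455964 = -141807419645/311006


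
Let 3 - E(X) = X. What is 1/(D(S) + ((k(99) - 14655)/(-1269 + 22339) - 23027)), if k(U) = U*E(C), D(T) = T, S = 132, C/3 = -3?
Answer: -21070/482411117 ≈ -4.3676e-5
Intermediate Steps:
C = -9 (C = 3*(-3) = -9)
E(X) = 3 - X
k(U) = 12*U (k(U) = U*(3 - 1*(-9)) = U*(3 + 9) = U*12 = 12*U)
1/(D(S) + ((k(99) - 14655)/(-1269 + 22339) - 23027)) = 1/(132 + ((12*99 - 14655)/(-1269 + 22339) - 23027)) = 1/(132 + ((1188 - 14655)/21070 - 23027)) = 1/(132 + (-13467*1/21070 - 23027)) = 1/(132 + (-13467/21070 - 23027)) = 1/(132 - 485192357/21070) = 1/(-482411117/21070) = -21070/482411117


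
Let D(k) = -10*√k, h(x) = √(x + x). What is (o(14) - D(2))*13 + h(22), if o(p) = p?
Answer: 182 + 2*√11 + 130*√2 ≈ 372.48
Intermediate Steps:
h(x) = √2*√x (h(x) = √(2*x) = √2*√x)
(o(14) - D(2))*13 + h(22) = (14 - (-10)*√2)*13 + √2*√22 = (14 + 10*√2)*13 + 2*√11 = (182 + 130*√2) + 2*√11 = 182 + 2*√11 + 130*√2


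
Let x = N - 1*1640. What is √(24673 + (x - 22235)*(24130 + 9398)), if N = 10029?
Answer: I*√464204015 ≈ 21545.0*I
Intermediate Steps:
x = 8389 (x = 10029 - 1*1640 = 10029 - 1640 = 8389)
√(24673 + (x - 22235)*(24130 + 9398)) = √(24673 + (8389 - 22235)*(24130 + 9398)) = √(24673 - 13846*33528) = √(24673 - 464228688) = √(-464204015) = I*√464204015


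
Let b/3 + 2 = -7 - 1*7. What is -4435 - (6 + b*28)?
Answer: -3097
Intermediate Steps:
b = -48 (b = -6 + 3*(-7 - 1*7) = -6 + 3*(-7 - 7) = -6 + 3*(-14) = -6 - 42 = -48)
-4435 - (6 + b*28) = -4435 - (6 - 48*28) = -4435 - (6 - 1344) = -4435 - 1*(-1338) = -4435 + 1338 = -3097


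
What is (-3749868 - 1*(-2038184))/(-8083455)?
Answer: 1711684/8083455 ≈ 0.21175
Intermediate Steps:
(-3749868 - 1*(-2038184))/(-8083455) = (-3749868 + 2038184)*(-1/8083455) = -1711684*(-1/8083455) = 1711684/8083455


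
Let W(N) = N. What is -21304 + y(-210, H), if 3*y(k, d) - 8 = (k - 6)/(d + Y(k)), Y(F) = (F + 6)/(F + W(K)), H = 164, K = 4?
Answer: -543003412/25491 ≈ -21302.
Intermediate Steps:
Y(F) = (6 + F)/(4 + F) (Y(F) = (F + 6)/(F + 4) = (6 + F)/(4 + F))
y(k, d) = 8/3 + (-6 + k)/(3*(d + (6 + k)/(4 + k))) (y(k, d) = 8/3 + ((k - 6)/(d + (6 + k)/(4 + k)))/3 = 8/3 + ((-6 + k)/(d + (6 + k)/(4 + k)))/3 = 8/3 + (-6 + k)/(3*(d + (6 + k)/(4 + k))))
-21304 + y(-210, H) = -21304 + (48 + 8*(-210) + (4 - 210)*(-6 - 210 + 8*164))/(3*(6 - 210 + 164*(4 - 210))) = -21304 + (48 - 1680 - 206*(-6 - 210 + 1312))/(3*(6 - 210 + 164*(-206))) = -21304 + (48 - 1680 - 206*1096)/(3*(6 - 210 - 33784)) = -21304 + (1/3)*(48 - 1680 - 225776)/(-33988) = -21304 + (1/3)*(-1/33988)*(-227408) = -21304 + 56852/25491 = -543003412/25491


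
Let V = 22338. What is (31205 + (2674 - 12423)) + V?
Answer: 43794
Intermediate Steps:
(31205 + (2674 - 12423)) + V = (31205 + (2674 - 12423)) + 22338 = (31205 - 9749) + 22338 = 21456 + 22338 = 43794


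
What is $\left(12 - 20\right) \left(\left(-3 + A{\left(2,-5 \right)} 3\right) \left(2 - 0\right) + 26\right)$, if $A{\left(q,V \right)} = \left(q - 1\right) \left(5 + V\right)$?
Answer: $-160$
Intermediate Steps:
$A{\left(q,V \right)} = \left(-1 + q\right) \left(5 + V\right)$
$\left(12 - 20\right) \left(\left(-3 + A{\left(2,-5 \right)} 3\right) \left(2 - 0\right) + 26\right) = \left(12 - 20\right) \left(\left(-3 + \left(-5 - -5 + 5 \cdot 2 - 10\right) 3\right) \left(2 - 0\right) + 26\right) = \left(12 - 20\right) \left(\left(-3 + \left(-5 + 5 + 10 - 10\right) 3\right) \left(2 + 0\right) + 26\right) = - 8 \left(\left(-3 + 0 \cdot 3\right) 2 + 26\right) = - 8 \left(\left(-3 + 0\right) 2 + 26\right) = - 8 \left(\left(-3\right) 2 + 26\right) = - 8 \left(-6 + 26\right) = \left(-8\right) 20 = -160$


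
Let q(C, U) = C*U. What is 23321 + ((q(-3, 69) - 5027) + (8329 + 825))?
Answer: 27241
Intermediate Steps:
23321 + ((q(-3, 69) - 5027) + (8329 + 825)) = 23321 + ((-3*69 - 5027) + (8329 + 825)) = 23321 + ((-207 - 5027) + 9154) = 23321 + (-5234 + 9154) = 23321 + 3920 = 27241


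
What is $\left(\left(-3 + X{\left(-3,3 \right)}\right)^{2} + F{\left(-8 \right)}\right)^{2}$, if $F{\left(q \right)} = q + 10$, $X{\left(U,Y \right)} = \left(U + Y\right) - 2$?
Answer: $729$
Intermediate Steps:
$X{\left(U,Y \right)} = -2 + U + Y$
$F{\left(q \right)} = 10 + q$
$\left(\left(-3 + X{\left(-3,3 \right)}\right)^{2} + F{\left(-8 \right)}\right)^{2} = \left(\left(-3 - 2\right)^{2} + \left(10 - 8\right)\right)^{2} = \left(\left(-3 - 2\right)^{2} + 2\right)^{2} = \left(\left(-5\right)^{2} + 2\right)^{2} = \left(25 + 2\right)^{2} = 27^{2} = 729$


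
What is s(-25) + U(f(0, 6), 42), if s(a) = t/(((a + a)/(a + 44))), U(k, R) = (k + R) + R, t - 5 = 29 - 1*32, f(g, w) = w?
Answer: 2231/25 ≈ 89.240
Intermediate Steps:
t = 2 (t = 5 + (29 - 1*32) = 5 + (29 - 32) = 5 - 3 = 2)
U(k, R) = k + 2*R (U(k, R) = (R + k) + R = k + 2*R)
s(a) = (44 + a)/a (s(a) = 2/(((a + a)/(a + 44))) = 2/(((2*a)/(44 + a))) = 2/((2*a/(44 + a))) = 2*((44 + a)/(2*a)) = (44 + a)/a)
s(-25) + U(f(0, 6), 42) = (44 - 25)/(-25) + (6 + 2*42) = -1/25*19 + (6 + 84) = -19/25 + 90 = 2231/25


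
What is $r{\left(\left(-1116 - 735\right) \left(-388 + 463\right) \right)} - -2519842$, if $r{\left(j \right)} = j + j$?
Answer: $2242192$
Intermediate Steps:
$r{\left(j \right)} = 2 j$
$r{\left(\left(-1116 - 735\right) \left(-388 + 463\right) \right)} - -2519842 = 2 \left(-1116 - 735\right) \left(-388 + 463\right) - -2519842 = 2 \left(\left(-1851\right) 75\right) + 2519842 = 2 \left(-138825\right) + 2519842 = -277650 + 2519842 = 2242192$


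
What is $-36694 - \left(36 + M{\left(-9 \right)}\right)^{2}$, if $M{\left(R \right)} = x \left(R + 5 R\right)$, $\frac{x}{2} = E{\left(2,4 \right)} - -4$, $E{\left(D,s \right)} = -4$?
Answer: $-37990$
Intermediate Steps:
$x = 0$ ($x = 2 \left(-4 - -4\right) = 2 \left(-4 + 4\right) = 2 \cdot 0 = 0$)
$M{\left(R \right)} = 0$ ($M{\left(R \right)} = 0 \left(R + 5 R\right) = 0 \cdot 6 R = 0$)
$-36694 - \left(36 + M{\left(-9 \right)}\right)^{2} = -36694 - \left(36 + 0\right)^{2} = -36694 - 36^{2} = -36694 - 1296 = -37990$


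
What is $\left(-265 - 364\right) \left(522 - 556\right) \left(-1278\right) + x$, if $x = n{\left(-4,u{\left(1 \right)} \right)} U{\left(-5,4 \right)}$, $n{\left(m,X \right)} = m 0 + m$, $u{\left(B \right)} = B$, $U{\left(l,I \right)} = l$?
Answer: $-27331288$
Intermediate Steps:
$n{\left(m,X \right)} = m$ ($n{\left(m,X \right)} = 0 + m = m$)
$x = 20$ ($x = \left(-4\right) \left(-5\right) = 20$)
$\left(-265 - 364\right) \left(522 - 556\right) \left(-1278\right) + x = \left(-265 - 364\right) \left(522 - 556\right) \left(-1278\right) + 20 = \left(-629\right) \left(-34\right) \left(-1278\right) + 20 = 21386 \left(-1278\right) + 20 = -27331308 + 20 = -27331288$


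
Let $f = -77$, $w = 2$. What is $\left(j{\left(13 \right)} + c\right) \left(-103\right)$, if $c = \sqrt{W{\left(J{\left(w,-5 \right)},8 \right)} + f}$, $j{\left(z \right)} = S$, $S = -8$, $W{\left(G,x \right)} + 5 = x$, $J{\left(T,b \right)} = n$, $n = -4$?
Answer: $824 - 103 i \sqrt{74} \approx 824.0 - 886.04 i$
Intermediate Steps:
$J{\left(T,b \right)} = -4$
$W{\left(G,x \right)} = -5 + x$
$j{\left(z \right)} = -8$
$c = i \sqrt{74}$ ($c = \sqrt{\left(-5 + 8\right) - 77} = \sqrt{3 - 77} = \sqrt{-74} = i \sqrt{74} \approx 8.6023 i$)
$\left(j{\left(13 \right)} + c\right) \left(-103\right) = \left(-8 + i \sqrt{74}\right) \left(-103\right) = 824 - 103 i \sqrt{74}$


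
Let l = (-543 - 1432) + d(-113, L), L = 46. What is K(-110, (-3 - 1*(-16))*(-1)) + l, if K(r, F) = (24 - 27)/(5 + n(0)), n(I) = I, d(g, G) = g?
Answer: -10443/5 ≈ -2088.6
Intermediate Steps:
K(r, F) = -3/5 (K(r, F) = (24 - 27)/(5 + 0) = -3/5)
l = -2088 (l = (-543 - 1432) - 113 = -1975 - 113 = -2088)
K(-110, (-3 - 1*(-16))*(-1)) + l = -3/5 - 2088 = -10443/5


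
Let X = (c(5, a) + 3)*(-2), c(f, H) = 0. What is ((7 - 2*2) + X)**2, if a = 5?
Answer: 9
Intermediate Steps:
X = -6 (X = (0 + 3)*(-2) = 3*(-2) = -6)
((7 - 2*2) + X)**2 = ((7 - 2*2) - 6)**2 = ((7 - 4) - 6)**2 = (3 - 6)**2 = (-3)**2 = 9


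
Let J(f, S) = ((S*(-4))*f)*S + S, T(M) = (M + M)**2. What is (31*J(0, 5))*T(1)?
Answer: 620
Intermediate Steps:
T(M) = 4*M**2 (T(M) = (2*M)**2 = 4*M**2)
J(f, S) = S - 4*f*S**2 (J(f, S) = ((-4*S)*f)*S + S = (-4*S*f)*S + S = -4*f*S**2 + S = S - 4*f*S**2)
(31*J(0, 5))*T(1) = (31*(5*(1 - 4*5*0)))*(4*1**2) = (31*(5*(1 + 0)))*(4*1) = (31*(5*1))*4 = (31*5)*4 = 155*4 = 620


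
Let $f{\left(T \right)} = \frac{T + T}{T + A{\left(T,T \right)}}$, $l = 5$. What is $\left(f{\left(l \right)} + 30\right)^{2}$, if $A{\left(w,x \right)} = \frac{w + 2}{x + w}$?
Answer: $\frac{3276100}{3249} \approx 1008.3$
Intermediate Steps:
$A{\left(w,x \right)} = \frac{2 + w}{w + x}$
$f{\left(T \right)} = \frac{2 T}{T + \frac{2 + T}{2 T}}$ ($f{\left(T \right)} = \frac{T + T}{T + \frac{2 + T}{T + T}} = \frac{2 T}{T + \frac{2 + T}{2 T}}$)
$\left(f{\left(l \right)} + 30\right)^{2} = \left(\frac{4 \cdot 5^{2}}{2 + 5 + 2 \cdot 5^{2}} + 30\right)^{2} = \left(4 \cdot 25 \frac{1}{2 + 5 + 2 \cdot 25} + 30\right)^{2} = \left(4 \cdot 25 \frac{1}{2 + 5 + 50} + 30\right)^{2} = \left(4 \cdot 25 \cdot \frac{1}{57} + 30\right)^{2} = \left(\frac{100}{57} + 30\right)^{2} = \left(\frac{1810}{57}\right)^{2} = \frac{3276100}{3249}$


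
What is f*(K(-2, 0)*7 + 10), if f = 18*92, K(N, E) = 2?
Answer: 39744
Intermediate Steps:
f = 1656
f*(K(-2, 0)*7 + 10) = 1656*(2*7 + 10) = 1656*(14 + 10) = 1656*24 = 39744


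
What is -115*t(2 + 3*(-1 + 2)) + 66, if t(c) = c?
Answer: -509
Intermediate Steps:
-115*t(2 + 3*(-1 + 2)) + 66 = -115*(2 + 3*(-1 + 2)) + 66 = -115*(2 + 3*1) + 66 = -115*(2 + 3) + 66 = -115*5 + 66 = -575 + 66 = -509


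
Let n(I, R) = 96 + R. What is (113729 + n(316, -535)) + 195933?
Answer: 309223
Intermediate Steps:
(113729 + n(316, -535)) + 195933 = (113729 + (96 - 535)) + 195933 = (113729 - 439) + 195933 = 113290 + 195933 = 309223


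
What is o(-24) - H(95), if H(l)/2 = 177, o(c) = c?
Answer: -378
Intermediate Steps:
H(l) = 354 (H(l) = 2*177 = 354)
o(-24) - H(95) = -24 - 1*354 = -24 - 354 = -378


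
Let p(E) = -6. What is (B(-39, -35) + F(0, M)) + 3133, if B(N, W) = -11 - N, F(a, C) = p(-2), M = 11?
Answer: 3155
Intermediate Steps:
F(a, C) = -6
(B(-39, -35) + F(0, M)) + 3133 = ((-11 - 1*(-39)) - 6) + 3133 = ((-11 + 39) - 6) + 3133 = (28 - 6) + 3133 = 22 + 3133 = 3155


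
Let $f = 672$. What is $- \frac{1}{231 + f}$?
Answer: $- \frac{1}{903} \approx -0.0011074$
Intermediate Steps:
$- \frac{1}{231 + f} = - \frac{1}{231 + 672} = - \frac{1}{903}$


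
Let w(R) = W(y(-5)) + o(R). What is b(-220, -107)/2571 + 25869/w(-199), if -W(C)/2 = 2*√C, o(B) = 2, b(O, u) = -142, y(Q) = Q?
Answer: 22167745/35994 + 8623*I*√5/7 ≈ 615.87 + 2754.5*I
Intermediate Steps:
W(C) = -4*√C
w(R) = 2 - 4*I*√5 (w(R) = -4*I*√5 + 2 = 2 - 4*I*√5)
b(-220, -107)/2571 + 25869/w(-199) = -142/2571 + 25869/(2 - 4*I*√5)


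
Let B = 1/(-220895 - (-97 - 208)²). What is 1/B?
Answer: -313920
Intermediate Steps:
B = -1/313920 (B = 1/(-220895 - 1*(-305)²) = 1/(-220895 - 1*93025) = 1/(-220895 - 93025) = 1/(-313920) = -1/313920 ≈ -3.1855e-6)
1/B = 1/(-1/313920) = -313920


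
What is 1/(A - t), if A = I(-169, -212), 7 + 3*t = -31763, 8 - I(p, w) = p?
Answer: 1/10767 ≈ 9.2876e-5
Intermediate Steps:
I(p, w) = 8 - p
t = -10590 (t = -7/3 + (⅓)*(-31763) = -7/3 - 31763/3 = -10590)
A = 177 (A = 8 - 1*(-169) = 8 + 169 = 177)
1/(A - t) = 1/(177 - 1*(-10590)) = 1/(177 + 10590) = 1/10767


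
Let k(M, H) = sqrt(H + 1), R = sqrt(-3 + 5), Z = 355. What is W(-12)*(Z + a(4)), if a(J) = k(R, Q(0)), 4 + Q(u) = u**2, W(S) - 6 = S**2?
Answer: 53250 + 150*I*sqrt(3) ≈ 53250.0 + 259.81*I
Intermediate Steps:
W(S) = 6 + S**2
Q(u) = -4 + u**2
R = sqrt(2) ≈ 1.4142
k(M, H) = sqrt(1 + H)
a(J) = I*sqrt(3) (a(J) = sqrt(1 + (-4 + 0**2)) = sqrt(1 + (-4 + 0)) = sqrt(1 - 4) = sqrt(-3) = I*sqrt(3))
W(-12)*(Z + a(4)) = (6 + (-12)**2)*(355 + I*sqrt(3)) = (6 + 144)*(355 + I*sqrt(3)) = 150*(355 + I*sqrt(3)) = 53250 + 150*I*sqrt(3)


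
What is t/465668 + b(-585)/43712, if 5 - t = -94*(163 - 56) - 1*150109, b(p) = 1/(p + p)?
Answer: 2047920634303/5953919287680 ≈ 0.34396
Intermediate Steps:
b(p) = 1/(2*p)
t = 160172 (t = 5 - (-94*(163 - 56) - 1*150109) = 5 - (-94*107 - 150109) = 5 - (-10058 - 150109) = 5 - 1*(-160167) = 5 + 160167 = 160172)
t/465668 + b(-585)/43712 = 160172/465668 + ((½)/(-585))/43712 = 160172*(1/465668) + ((½)*(-1/585))*(1/43712) = 40043/116417 - 1/1170*1/43712 = 40043/116417 - 1/51143040 = 2047920634303/5953919287680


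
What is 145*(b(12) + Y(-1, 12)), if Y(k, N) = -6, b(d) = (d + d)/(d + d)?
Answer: -725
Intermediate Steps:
b(d) = 1 (b(d) = (2*d)/((2*d)) = (2*d)*(1/(2*d)) = 1)
145*(b(12) + Y(-1, 12)) = 145*(1 - 6) = 145*(-5) = -725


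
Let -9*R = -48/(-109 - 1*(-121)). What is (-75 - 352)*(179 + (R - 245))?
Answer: 251930/9 ≈ 27992.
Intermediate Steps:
R = 4/9 (R = -(-16)/(3*(-109 - 1*(-121))) = -(-16)/(3*(-109 + 121)) = -(-16)/(3*12) = -⅑*(-4) = 4/9 ≈ 0.44444)
(-75 - 352)*(179 + (R - 245)) = (-75 - 352)*(179 + (4/9 - 245)) = -427*(179 - 2201/9) = -427*(-590/9) = 251930/9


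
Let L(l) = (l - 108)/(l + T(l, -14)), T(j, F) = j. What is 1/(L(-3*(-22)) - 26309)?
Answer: -22/578805 ≈ -3.8009e-5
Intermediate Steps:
L(l) = (-108 + l)/(2*l) (L(l) = (l - 108)/(l + l) = (-108 + l)/((2*l)) = (-108 + l)*(1/(2*l)) = (-108 + l)/(2*l))
1/(L(-3*(-22)) - 26309) = 1/((-108 - 3*(-22))/(2*((-3*(-22)))) - 26309) = 1/((½)*(-108 + 66)/66 - 26309) = 1/((½)*(1/66)*(-42) - 26309) = 1/(-7/22 - 26309) = 1/(-578805/22) = -22/578805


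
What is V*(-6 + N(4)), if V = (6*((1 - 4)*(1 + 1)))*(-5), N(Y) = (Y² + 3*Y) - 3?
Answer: 3420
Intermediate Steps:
N(Y) = -3 + Y² + 3*Y
V = 180 (V = (6*(-3*2))*(-5) = (6*(-6))*(-5) = -36*(-5) = 180)
V*(-6 + N(4)) = 180*(-6 + (-3 + 4² + 3*4)) = 180*(-6 + (-3 + 16 + 12)) = 180*(-6 + 25) = 180*19 = 3420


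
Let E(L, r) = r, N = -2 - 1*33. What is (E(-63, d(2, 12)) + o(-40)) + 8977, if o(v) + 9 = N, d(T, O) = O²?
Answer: 9077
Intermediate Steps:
N = -35 (N = -2 - 33 = -35)
o(v) = -44 (o(v) = -9 - 35 = -44)
(E(-63, d(2, 12)) + o(-40)) + 8977 = (12² - 44) + 8977 = (144 - 44) + 8977 = 100 + 8977 = 9077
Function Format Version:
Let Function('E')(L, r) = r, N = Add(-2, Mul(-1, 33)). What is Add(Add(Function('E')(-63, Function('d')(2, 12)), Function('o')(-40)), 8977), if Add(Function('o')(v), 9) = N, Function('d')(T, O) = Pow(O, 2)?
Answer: 9077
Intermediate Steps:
N = -35 (N = Add(-2, -33) = -35)
Function('o')(v) = -44 (Function('o')(v) = Add(-9, -35) = -44)
Add(Add(Function('E')(-63, Function('d')(2, 12)), Function('o')(-40)), 8977) = Add(Add(Pow(12, 2), -44), 8977) = Add(Add(144, -44), 8977) = Add(100, 8977) = 9077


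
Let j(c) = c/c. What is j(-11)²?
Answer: 1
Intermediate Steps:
j(c) = 1
j(-11)² = 1² = 1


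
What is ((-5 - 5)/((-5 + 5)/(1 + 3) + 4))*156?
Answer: -390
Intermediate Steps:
((-5 - 5)/((-5 + 5)/(1 + 3) + 4))*156 = -10/(0/4 + 4)*156 = -10/(0*(¼) + 4)*156 = -10/(0 + 4)*156 = -10/4*156 = -10*¼*156 = -5/2*156 = -390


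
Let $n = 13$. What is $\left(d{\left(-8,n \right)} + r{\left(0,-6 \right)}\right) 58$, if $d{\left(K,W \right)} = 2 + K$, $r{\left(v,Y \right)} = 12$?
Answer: $348$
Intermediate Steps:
$\left(d{\left(-8,n \right)} + r{\left(0,-6 \right)}\right) 58 = \left(\left(2 - 8\right) + 12\right) 58 = \left(-6 + 12\right) 58 = 6 \cdot 58 = 348$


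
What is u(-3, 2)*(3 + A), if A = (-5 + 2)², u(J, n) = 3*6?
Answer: 216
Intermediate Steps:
u(J, n) = 18
A = 9 (A = (-3)² = 9)
u(-3, 2)*(3 + A) = 18*(3 + 9) = 18*12 = 216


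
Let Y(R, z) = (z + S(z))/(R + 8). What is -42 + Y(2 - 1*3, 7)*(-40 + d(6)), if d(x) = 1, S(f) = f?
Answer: -120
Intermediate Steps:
Y(R, z) = 2*z/(8 + R) (Y(R, z) = (z + z)/(R + 8) = (2*z)/(8 + R) = 2*z/(8 + R))
-42 + Y(2 - 1*3, 7)*(-40 + d(6)) = -42 + (2*7/(8 + (2 - 1*3)))*(-40 + 1) = -42 + (2*7/(8 + (2 - 3)))*(-39) = -42 + (2*7/(8 - 1))*(-39) = -42 + (2*7/7)*(-39) = -42 + (2*7*(1/7))*(-39) = -42 + 2*(-39) = -42 - 78 = -120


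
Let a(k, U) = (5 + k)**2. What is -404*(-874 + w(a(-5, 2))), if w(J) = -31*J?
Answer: 353096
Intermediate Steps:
-404*(-874 + w(a(-5, 2))) = -404*(-874 - 31*(5 - 5)**2) = -404*(-874 - 31*0**2) = -404*(-874 - 31*0) = -404*(-874 + 0) = -404*(-874) = 353096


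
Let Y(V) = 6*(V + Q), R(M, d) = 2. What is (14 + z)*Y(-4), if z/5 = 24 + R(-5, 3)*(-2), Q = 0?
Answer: -2736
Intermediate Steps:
Y(V) = 6*V (Y(V) = 6*(V + 0) = 6*V)
z = 100 (z = 5*(24 + 2*(-2)) = 5*(24 - 4) = 5*20 = 100)
(14 + z)*Y(-4) = (14 + 100)*(6*(-4)) = 114*(-24) = -2736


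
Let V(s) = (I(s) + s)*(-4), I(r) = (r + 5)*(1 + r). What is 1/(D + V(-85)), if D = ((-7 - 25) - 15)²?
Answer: -1/24331 ≈ -4.1100e-5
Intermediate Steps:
I(r) = (1 + r)*(5 + r) (I(r) = (5 + r)*(1 + r) = (1 + r)*(5 + r))
V(s) = -20 - 28*s - 4*s² (V(s) = ((5 + s² + 6*s) + s)*(-4) = (5 + s² + 7*s)*(-4) = -20 - 28*s - 4*s²)
D = 2209 (D = (-32 - 15)² = (-47)² = 2209)
1/(D + V(-85)) = 1/(2209 + (-20 - 28*(-85) - 4*(-85)²)) = 1/(2209 + (-20 + 2380 - 4*7225)) = 1/(2209 + (-20 + 2380 - 28900)) = 1/(2209 - 26540) = 1/(-24331) = -1/24331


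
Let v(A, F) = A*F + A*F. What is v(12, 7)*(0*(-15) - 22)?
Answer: -3696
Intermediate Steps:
v(A, F) = 2*A*F
v(12, 7)*(0*(-15) - 22) = (2*12*7)*(0*(-15) - 22) = 168*(0 - 22) = 168*(-22) = -3696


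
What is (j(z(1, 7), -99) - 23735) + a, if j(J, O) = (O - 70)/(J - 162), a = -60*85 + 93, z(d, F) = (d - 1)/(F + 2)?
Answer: -4656035/162 ≈ -28741.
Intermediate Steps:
z(d, F) = (-1 + d)/(2 + F)
a = -5007 (a = -5100 + 93 = -5007)
j(J, O) = (-70 + O)/(-162 + J)
(j(z(1, 7), -99) - 23735) + a = ((-70 - 99)/(-162 + (-1 + 1)/(2 + 7)) - 23735) - 5007 = (-169/(-162 + 0/9) - 23735) - 5007 = (-169/(-162 + (⅑)*0) - 23735) - 5007 = (-169/(-162 + 0) - 23735) - 5007 = (-169/(-162) - 23735) - 5007 = (-1/162*(-169) - 23735) - 5007 = (169/162 - 23735) - 5007 = -3844901/162 - 5007 = -4656035/162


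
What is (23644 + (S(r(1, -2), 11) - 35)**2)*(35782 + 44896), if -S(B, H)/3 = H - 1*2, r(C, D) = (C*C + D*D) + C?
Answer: 2217676864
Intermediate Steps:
r(C, D) = C + C**2 + D**2 (r(C, D) = (C**2 + D**2) + C = C + C**2 + D**2)
S(B, H) = 6 - 3*H (S(B, H) = -3*(H - 1*2) = -3*(H - 2) = -3*(-2 + H) = 6 - 3*H)
(23644 + (S(r(1, -2), 11) - 35)**2)*(35782 + 44896) = (23644 + ((6 - 3*11) - 35)**2)*(35782 + 44896) = (23644 + ((6 - 33) - 35)**2)*80678 = (23644 + (-27 - 35)**2)*80678 = (23644 + (-62)**2)*80678 = (23644 + 3844)*80678 = 27488*80678 = 2217676864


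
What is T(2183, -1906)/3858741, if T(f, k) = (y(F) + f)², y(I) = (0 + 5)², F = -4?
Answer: 541696/428749 ≈ 1.2634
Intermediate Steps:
y(I) = 25 (y(I) = 5² = 25)
T(f, k) = (25 + f)²
T(2183, -1906)/3858741 = (25 + 2183)²/3858741 = 2208²*(1/3858741) = 4875264*(1/3858741) = 541696/428749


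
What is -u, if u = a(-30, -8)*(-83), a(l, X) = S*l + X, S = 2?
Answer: -5644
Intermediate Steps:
a(l, X) = X + 2*l (a(l, X) = 2*l + X = X + 2*l)
u = 5644 (u = (-8 + 2*(-30))*(-83) = (-8 - 60)*(-83) = -68*(-83) = 5644)
-u = -1*5644 = -5644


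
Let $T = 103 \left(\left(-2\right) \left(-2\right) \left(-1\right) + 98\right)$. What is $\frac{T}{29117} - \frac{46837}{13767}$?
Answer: $- \frac{1230460835}{400853739} \approx -3.0696$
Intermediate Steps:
$T = 9682$ ($T = 103 \left(4 \left(-1\right) + 98\right) = 103 \left(-4 + 98\right) = 103 \cdot 94 = 9682$)
$\frac{T}{29117} - \frac{46837}{13767} = \frac{9682}{29117} - \frac{46837}{13767} = - \frac{1230460835}{400853739}$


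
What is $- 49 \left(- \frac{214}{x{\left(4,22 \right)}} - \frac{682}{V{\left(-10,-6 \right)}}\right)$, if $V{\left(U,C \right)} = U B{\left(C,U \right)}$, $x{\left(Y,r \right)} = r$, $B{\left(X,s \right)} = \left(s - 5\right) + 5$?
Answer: $\frac{445949}{550} \approx 810.82$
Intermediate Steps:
$B{\left(X,s \right)} = s$ ($B{\left(X,s \right)} = \left(-5 + s\right) + 5 = s$)
$V{\left(U,C \right)} = U^{2}$ ($V{\left(U,C \right)} = U U = U^{2}$)
$- 49 \left(- \frac{214}{x{\left(4,22 \right)}} - \frac{682}{V{\left(-10,-6 \right)}}\right) = - 49 \left(- \frac{214}{22} - \frac{682}{\left(-10\right)^{2}}\right) = - 49 \left(\left(-214\right) \frac{1}{22} - \frac{682}{100}\right) = - 49 \left(- \frac{107}{11} - \frac{341}{50}\right) = \left(-49\right) \left(- \frac{9101}{550}\right) = \frac{445949}{550}$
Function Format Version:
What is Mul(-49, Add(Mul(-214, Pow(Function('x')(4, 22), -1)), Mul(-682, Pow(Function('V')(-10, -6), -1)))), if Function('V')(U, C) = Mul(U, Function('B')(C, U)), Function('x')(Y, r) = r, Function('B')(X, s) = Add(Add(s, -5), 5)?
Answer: Rational(445949, 550) ≈ 810.82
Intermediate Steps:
Function('B')(X, s) = s (Function('B')(X, s) = Add(Add(-5, s), 5) = s)
Function('V')(U, C) = Pow(U, 2) (Function('V')(U, C) = Mul(U, U) = Pow(U, 2))
Mul(-49, Add(Mul(-214, Pow(Function('x')(4, 22), -1)), Mul(-682, Pow(Function('V')(-10, -6), -1)))) = Mul(-49, Add(Mul(-214, Pow(22, -1)), Mul(-682, Pow(Pow(-10, 2), -1)))) = Mul(-49, Add(Mul(-214, Rational(1, 22)), Mul(-682, Pow(100, -1)))) = Mul(-49, Add(Rational(-107, 11), Mul(-682, Rational(1, 100)))) = Mul(-49, Add(Rational(-107, 11), Rational(-341, 50))) = Mul(-49, Rational(-9101, 550)) = Rational(445949, 550)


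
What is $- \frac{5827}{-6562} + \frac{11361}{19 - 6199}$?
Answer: $- \frac{6423337}{6758860} \approx -0.95036$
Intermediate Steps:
$- \frac{5827}{-6562} + \frac{11361}{19 - 6199} = \left(-5827\right) \left(- \frac{1}{6562}\right) + \frac{11361}{-6180} = \frac{5827}{6562} + 11361 \left(- \frac{1}{6180}\right) = \frac{5827}{6562} - \frac{3787}{2060} = - \frac{6423337}{6758860}$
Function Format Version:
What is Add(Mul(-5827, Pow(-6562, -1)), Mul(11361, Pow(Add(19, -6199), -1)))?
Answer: Rational(-6423337, 6758860) ≈ -0.95036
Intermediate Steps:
Add(Mul(-5827, Pow(-6562, -1)), Mul(11361, Pow(Add(19, -6199), -1))) = Add(Mul(-5827, Rational(-1, 6562)), Mul(11361, Pow(-6180, -1))) = Add(Rational(5827, 6562), Mul(11361, Rational(-1, 6180))) = Add(Rational(5827, 6562), Rational(-3787, 2060)) = Rational(-6423337, 6758860)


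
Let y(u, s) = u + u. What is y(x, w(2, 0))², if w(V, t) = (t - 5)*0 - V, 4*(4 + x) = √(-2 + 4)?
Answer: (16 - √2)²/4 ≈ 53.186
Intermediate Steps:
x = -4 + √2/4 (x = -4 + √(-2 + 4)/4 = -4 + √2/4 ≈ -3.6464)
w(V, t) = -V (w(V, t) = (-5 + t)*0 - V = 0 - V = -V)
y(u, s) = 2*u
y(x, w(2, 0))² = (2*(-4 + √2/4))² = (-8 + √2/2)²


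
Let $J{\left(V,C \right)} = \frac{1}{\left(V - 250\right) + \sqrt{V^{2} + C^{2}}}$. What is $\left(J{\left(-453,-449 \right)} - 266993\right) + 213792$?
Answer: $- \frac{4649714902}{87399} - \frac{\sqrt{406810}}{87399} \approx -53201.0$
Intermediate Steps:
$J{\left(V,C \right)} = \frac{1}{-250 + V + \sqrt{C^{2} + V^{2}}}$ ($J{\left(V,C \right)} = \frac{1}{\left(V - 250\right) + \sqrt{C^{2} + V^{2}}} = \frac{1}{\left(-250 + V\right) + \sqrt{C^{2} + V^{2}}} = \frac{1}{-250 + V + \sqrt{C^{2} + V^{2}}}$)
$\left(J{\left(-453,-449 \right)} - 266993\right) + 213792 = \left(\frac{1}{-250 - 453 + \sqrt{\left(-449\right)^{2} + \left(-453\right)^{2}}} - 266993\right) + 213792 = \left(\frac{1}{-250 - 453 + \sqrt{201601 + 205209}} - 266993\right) + 213792 = \left(\frac{1}{-250 - 453 + \sqrt{406810}} - 266993\right) + 213792 = \left(\frac{1}{-703 + \sqrt{406810}} - 266993\right) + 213792 = \left(-266993 + \frac{1}{-703 + \sqrt{406810}}\right) + 213792 = -53201 + \frac{1}{-703 + \sqrt{406810}}$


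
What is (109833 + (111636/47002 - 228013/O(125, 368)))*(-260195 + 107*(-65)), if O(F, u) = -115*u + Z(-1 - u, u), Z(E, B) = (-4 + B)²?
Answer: -31091002955387340225/1059613088 ≈ -2.9342e+10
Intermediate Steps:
O(F, u) = (-4 + u)² - 115*u (O(F, u) = -115*u + (-4 + u)² = (-4 + u)² - 115*u)
(109833 + (111636/47002 - 228013/O(125, 368)))*(-260195 + 107*(-65)) = (109833 + (111636/47002 - 228013/((-4 + 368)² - 115*368)))*(-260195 + 107*(-65)) = (109833 + (111636*(1/47002) - 228013/(364² - 42320)))*(-260195 - 6955) = (109833 + (55818/23501 - 228013/(132496 - 42320)))*(-267150) = (109833 + (55818/23501 - 228013/90176))*(-267150) = (109833 - 325089545/2119226176)*(-267150) = (232760643499063/2119226176)*(-267150) = -31091002955387340225/1059613088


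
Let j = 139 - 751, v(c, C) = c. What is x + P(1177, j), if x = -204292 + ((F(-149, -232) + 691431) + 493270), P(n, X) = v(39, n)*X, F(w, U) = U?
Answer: 956309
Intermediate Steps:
j = -612
P(n, X) = 39*X
x = 980177 (x = -204292 + ((-232 + 691431) + 493270) = -204292 + (691199 + 493270) = -204292 + 1184469 = 980177)
x + P(1177, j) = 980177 + 39*(-612) = 980177 - 23868 = 956309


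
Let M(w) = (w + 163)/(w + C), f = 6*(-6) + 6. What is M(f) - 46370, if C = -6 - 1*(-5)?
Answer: -1437603/31 ≈ -46374.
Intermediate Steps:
C = -1 (C = -6 + 5 = -1)
f = -30 (f = -36 + 6 = -30)
M(w) = (163 + w)/(-1 + w) (M(w) = (w + 163)/(w - 1) = (163 + w)/(-1 + w))
M(f) - 46370 = (163 - 30)/(-1 - 30) - 46370 = 133/(-31) - 46370 = -1/31*133 - 46370 = -133/31 - 46370 = -1437603/31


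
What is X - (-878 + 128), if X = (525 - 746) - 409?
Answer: 120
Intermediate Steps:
X = -630 (X = -221 - 409 = -630)
X - (-878 + 128) = -630 - (-878 + 128) = -630 - 1*(-750) = -630 + 750 = 120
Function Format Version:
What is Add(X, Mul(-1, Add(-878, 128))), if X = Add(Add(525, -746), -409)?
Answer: 120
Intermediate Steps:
X = -630 (X = Add(-221, -409) = -630)
Add(X, Mul(-1, Add(-878, 128))) = Add(-630, Mul(-1, Add(-878, 128))) = Add(-630, Mul(-1, -750)) = Add(-630, 750) = 120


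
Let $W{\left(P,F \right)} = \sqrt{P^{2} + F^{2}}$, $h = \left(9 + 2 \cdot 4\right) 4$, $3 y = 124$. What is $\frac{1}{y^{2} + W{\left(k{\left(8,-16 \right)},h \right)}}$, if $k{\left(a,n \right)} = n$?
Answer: $\frac{8649}{14751631} - \frac{81 \sqrt{305}}{59006524} \approx 0.00056233$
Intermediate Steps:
$y = \frac{124}{3}$ ($y = \frac{1}{3} \cdot 124 = \frac{124}{3} \approx 41.333$)
$h = 68$ ($h = \left(9 + 8\right) 4 = 17 \cdot 4 = 68$)
$W{\left(P,F \right)} = \sqrt{F^{2} + P^{2}}$
$\frac{1}{y^{2} + W{\left(k{\left(8,-16 \right)},h \right)}} = \frac{1}{\left(\frac{124}{3}\right)^{2} + \sqrt{68^{2} + \left(-16\right)^{2}}} = \frac{1}{\frac{15376}{9} + \sqrt{4624 + 256}} = \frac{1}{\frac{15376}{9} + \sqrt{4880}} = \frac{1}{\frac{15376}{9} + 4 \sqrt{305}}$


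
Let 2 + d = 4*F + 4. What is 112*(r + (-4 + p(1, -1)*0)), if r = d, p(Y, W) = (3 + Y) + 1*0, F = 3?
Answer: 1120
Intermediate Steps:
p(Y, W) = 3 + Y (p(Y, W) = (3 + Y) + 0 = 3 + Y)
d = 14 (d = -2 + (4*3 + 4) = -2 + (12 + 4) = -2 + 16 = 14)
r = 14
112*(r + (-4 + p(1, -1)*0)) = 112*(14 + (-4 + (3 + 1)*0)) = 112*(14 + (-4 + 4*0)) = 112*(14 + (-4 + 0)) = 112*(14 - 4) = 112*10 = 1120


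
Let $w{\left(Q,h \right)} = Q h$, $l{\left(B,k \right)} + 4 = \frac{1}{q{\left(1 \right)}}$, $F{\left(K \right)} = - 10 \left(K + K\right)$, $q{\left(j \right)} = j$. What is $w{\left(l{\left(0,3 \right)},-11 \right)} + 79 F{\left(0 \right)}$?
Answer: $33$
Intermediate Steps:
$F{\left(K \right)} = - 20 K$ ($F{\left(K \right)} = - 10 \cdot 2 K = - 20 K$)
$l{\left(B,k \right)} = -3$ ($l{\left(B,k \right)} = -4 + 1^{-1} = -4 + 1 = -3$)
$w{\left(l{\left(0,3 \right)},-11 \right)} + 79 F{\left(0 \right)} = \left(-3\right) \left(-11\right) + 79 \left(\left(-20\right) 0\right) = 33 + 79 \cdot 0 = 33 + 0 = 33$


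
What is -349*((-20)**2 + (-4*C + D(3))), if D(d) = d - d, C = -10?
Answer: -153560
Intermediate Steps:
D(d) = 0
-349*((-20)**2 + (-4*C + D(3))) = -349*((-20)**2 + (-4*(-10) + 0)) = -349*(400 + (40 + 0)) = -349*(400 + 40) = -349*440 = -153560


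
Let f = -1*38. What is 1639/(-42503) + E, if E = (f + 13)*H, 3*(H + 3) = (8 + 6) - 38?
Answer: 11686686/42503 ≈ 274.96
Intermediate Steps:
f = -38
H = -11 (H = -3 + ((8 + 6) - 38)/3 = -3 + (14 - 38)/3 = -3 + (⅓)*(-24) = -3 - 8 = -11)
E = 275 (E = (-38 + 13)*(-11) = -25*(-11) = 275)
1639/(-42503) + E = 1639/(-42503) + 275 = 1639*(-1/42503) + 275 = -1639/42503 + 275 = 11686686/42503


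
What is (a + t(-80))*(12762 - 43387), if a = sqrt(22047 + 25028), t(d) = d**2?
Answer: -196000000 - 153125*sqrt(1883) ≈ -2.0264e+8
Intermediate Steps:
a = 5*sqrt(1883) (a = sqrt(47075) = 5*sqrt(1883) ≈ 216.97)
(a + t(-80))*(12762 - 43387) = (5*sqrt(1883) + (-80)**2)*(12762 - 43387) = (5*sqrt(1883) + 6400)*(-30625) = (6400 + 5*sqrt(1883))*(-30625) = -196000000 - 153125*sqrt(1883)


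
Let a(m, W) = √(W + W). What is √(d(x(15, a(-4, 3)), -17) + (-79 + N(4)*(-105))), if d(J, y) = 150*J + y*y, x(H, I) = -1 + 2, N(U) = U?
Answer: 2*I*√15 ≈ 7.746*I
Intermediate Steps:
a(m, W) = √2*√W (a(m, W) = √(2*W) = √2*√W)
x(H, I) = 1
d(J, y) = y² + 150*J (d(J, y) = 150*J + y² = y² + 150*J)
√(d(x(15, a(-4, 3)), -17) + (-79 + N(4)*(-105))) = √(((-17)² + 150*1) + (-79 + 4*(-105))) = √((289 + 150) + (-79 - 420)) = √(439 - 499) = √(-60) = 2*I*√15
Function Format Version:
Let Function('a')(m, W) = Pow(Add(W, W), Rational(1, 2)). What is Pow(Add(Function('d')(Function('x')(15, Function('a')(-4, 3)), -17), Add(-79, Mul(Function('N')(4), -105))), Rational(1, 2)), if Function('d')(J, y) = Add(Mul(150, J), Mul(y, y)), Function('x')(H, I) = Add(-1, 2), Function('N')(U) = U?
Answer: Mul(2, I, Pow(15, Rational(1, 2))) ≈ Mul(7.7460, I)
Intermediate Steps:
Function('a')(m, W) = Mul(Pow(2, Rational(1, 2)), Pow(W, Rational(1, 2))) (Function('a')(m, W) = Pow(Mul(2, W), Rational(1, 2)) = Mul(Pow(2, Rational(1, 2)), Pow(W, Rational(1, 2))))
Function('x')(H, I) = 1
Function('d')(J, y) = Add(Pow(y, 2), Mul(150, J)) (Function('d')(J, y) = Add(Mul(150, J), Pow(y, 2)) = Add(Pow(y, 2), Mul(150, J)))
Pow(Add(Function('d')(Function('x')(15, Function('a')(-4, 3)), -17), Add(-79, Mul(Function('N')(4), -105))), Rational(1, 2)) = Pow(Add(Add(Pow(-17, 2), Mul(150, 1)), Add(-79, Mul(4, -105))), Rational(1, 2)) = Pow(Add(Add(289, 150), Add(-79, -420)), Rational(1, 2)) = Pow(Add(439, -499), Rational(1, 2)) = Pow(-60, Rational(1, 2)) = Mul(2, I, Pow(15, Rational(1, 2)))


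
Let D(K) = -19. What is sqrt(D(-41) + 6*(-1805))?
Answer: I*sqrt(10849) ≈ 104.16*I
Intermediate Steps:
sqrt(D(-41) + 6*(-1805)) = sqrt(-19 + 6*(-1805)) = sqrt(-19 - 10830) = sqrt(-10849) = I*sqrt(10849)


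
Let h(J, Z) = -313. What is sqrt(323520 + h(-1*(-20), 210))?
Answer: sqrt(323207) ≈ 568.51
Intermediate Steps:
sqrt(323520 + h(-1*(-20), 210)) = sqrt(323520 - 313) = sqrt(323207)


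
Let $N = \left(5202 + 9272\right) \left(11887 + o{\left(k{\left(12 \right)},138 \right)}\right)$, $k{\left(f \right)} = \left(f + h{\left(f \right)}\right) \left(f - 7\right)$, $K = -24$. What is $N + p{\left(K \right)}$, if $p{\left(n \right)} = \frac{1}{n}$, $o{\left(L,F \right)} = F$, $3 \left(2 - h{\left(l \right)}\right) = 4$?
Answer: $\frac{4177196399}{24} \approx 1.7405 \cdot 10^{8}$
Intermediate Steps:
$h{\left(l \right)} = \frac{2}{3}$ ($h{\left(l \right)} = 2 - \frac{4}{3} = \frac{2}{3}$)
$k{\left(f \right)} = \left(-7 + f\right) \left(\frac{2}{3} + f\right)$ ($k{\left(f \right)} = \left(f + \frac{2}{3}\right) \left(f - 7\right) = \left(\frac{2}{3} + f\right) \left(-7 + f\right) = \left(-7 + f\right) \left(\frac{2}{3} + f\right)$)
$N = 174049850$ ($N = \left(5202 + 9272\right) \left(11887 + 138\right) = 14474 \cdot 12025 = 174049850$)
$N + p{\left(K \right)} = 174049850 + \frac{1}{-24} = 174049850 - \frac{1}{24} = \frac{4177196399}{24}$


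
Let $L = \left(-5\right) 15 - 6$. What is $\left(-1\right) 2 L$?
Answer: $162$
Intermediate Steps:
$L = -81$ ($L = -75 - 6 = -81$)
$\left(-1\right) 2 L = \left(-1\right) 2 \left(-81\right) = \left(-2\right) \left(-81\right) = 162$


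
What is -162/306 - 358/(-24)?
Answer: 2935/204 ≈ 14.387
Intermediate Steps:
-162/306 - 358/(-24) = -162*1/306 - 358*(-1/24) = -9/17 + 179/12 = 2935/204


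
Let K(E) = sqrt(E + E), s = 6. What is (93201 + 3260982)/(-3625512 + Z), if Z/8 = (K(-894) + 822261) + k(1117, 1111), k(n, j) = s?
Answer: 206325858879/181624762496 - 1118061*I*sqrt(447)/181624762496 ≈ 1.136 - 0.00013015*I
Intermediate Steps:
k(n, j) = 6
K(E) = sqrt(2)*sqrt(E) (K(E) = sqrt(2*E) = sqrt(2)*sqrt(E))
Z = 6578136 + 16*I*sqrt(447) (Z = 8*((sqrt(2)*sqrt(-894) + 822261) + 6) = 8*((sqrt(2)*(I*sqrt(894)) + 822261) + 6) = 8*((2*I*sqrt(447) + 822261) + 6) = 8*((822261 + 2*I*sqrt(447)) + 6) = 8*(822267 + 2*I*sqrt(447)) = 6578136 + 16*I*sqrt(447) ≈ 6.5781e+6 + 338.28*I)
(93201 + 3260982)/(-3625512 + Z) = (93201 + 3260982)/(-3625512 + (6578136 + 16*I*sqrt(447))) = 3354183/(2952624 + 16*I*sqrt(447))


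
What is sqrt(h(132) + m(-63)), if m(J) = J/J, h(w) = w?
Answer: sqrt(133) ≈ 11.533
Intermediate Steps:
m(J) = 1
sqrt(h(132) + m(-63)) = sqrt(132 + 1) = sqrt(133)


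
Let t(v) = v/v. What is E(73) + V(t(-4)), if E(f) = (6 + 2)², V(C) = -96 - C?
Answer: -33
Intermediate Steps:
t(v) = 1
E(f) = 64 (E(f) = 8² = 64)
E(73) + V(t(-4)) = 64 + (-96 - 1*1) = 64 + (-96 - 1) = 64 - 97 = -33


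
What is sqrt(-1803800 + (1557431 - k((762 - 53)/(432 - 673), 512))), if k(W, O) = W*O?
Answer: I*sqrt(14221872961)/241 ≈ 494.84*I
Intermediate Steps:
k(W, O) = O*W
sqrt(-1803800 + (1557431 - k((762 - 53)/(432 - 673), 512))) = sqrt(-1803800 + (1557431 - 512*(762 - 53)/(432 - 673))) = sqrt(-1803800 + (1557431 - 512*709/(-241))) = sqrt(-1803800 + (1557431 - 512*709*(-1/241))) = sqrt(-1803800 + (1557431 - 512*(-709)/241)) = sqrt(-1803800 + (1557431 - 1*(-363008/241))) = sqrt(-1803800 + (1557431 + 363008/241)) = sqrt(-1803800 + 375703879/241) = sqrt(-59011921/241) = I*sqrt(14221872961)/241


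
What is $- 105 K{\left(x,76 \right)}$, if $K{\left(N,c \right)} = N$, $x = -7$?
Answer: $735$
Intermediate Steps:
$- 105 K{\left(x,76 \right)} = \left(-105\right) \left(-7\right) = 735$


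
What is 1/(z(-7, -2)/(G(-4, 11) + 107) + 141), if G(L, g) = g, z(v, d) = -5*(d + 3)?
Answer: 118/16633 ≈ 0.0070943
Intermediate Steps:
z(v, d) = -15 - 5*d (z(v, d) = -5*(3 + d) = -15 - 5*d)
1/(z(-7, -2)/(G(-4, 11) + 107) + 141) = 1/((-15 - 5*(-2))/(11 + 107) + 141) = 1/((-15 + 10)/118 + 141) = 1/(-5*1/118 + 141) = 1/(-5/118 + 141) = 1/(16633/118) = 118/16633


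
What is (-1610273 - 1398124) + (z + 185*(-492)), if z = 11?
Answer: -3099406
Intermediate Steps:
(-1610273 - 1398124) + (z + 185*(-492)) = (-1610273 - 1398124) + (11 + 185*(-492)) = -3008397 + (11 - 91020) = -3008397 - 91009 = -3099406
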